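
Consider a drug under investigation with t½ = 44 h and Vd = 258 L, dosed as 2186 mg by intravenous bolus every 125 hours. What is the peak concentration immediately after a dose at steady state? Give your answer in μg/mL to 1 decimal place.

Over one 125-h interval, 125/44 ≈ 2.8409 half-lives elapse, leaving f ≈ 0.1396 of each dose.
Accumulation ratio R = 1/(1 − f) ≈ 1/0.8604 ≈ 1.1623.
Single-dose peak C₀ = D/Vd = 2186/258 ≈ 8.473 μg/mL.
Steady-state peak Cmax,ss = C₀·R ≈ 8.473 × 1.1623 ≈ 9.848 μg/mL.

9.8 μg/mL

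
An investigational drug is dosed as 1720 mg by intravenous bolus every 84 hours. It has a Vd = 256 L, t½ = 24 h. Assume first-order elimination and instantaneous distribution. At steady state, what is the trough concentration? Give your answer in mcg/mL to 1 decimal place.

k = ln2/t½ = ln2/24 ≈ 0.028881 h⁻¹; fraction remaining f = e^(−kτ) = e^(−0.028881×84) ≈ 0.0884.
At steady state, accumulation factor R = 1/(1 − e^(−kτ)) ≈ 1.0970.
Each bolus raises the concentration by D/Vd = 1720/256 ≈ 6.719 mcg/mL.
Cmax,ss = C₀/(1 − f) ≈ 6.719/0.9116 ≈ 7.371 mcg/mL.
Steady-state trough Cmin,ss = Cmax,ss·f ≈ 7.371 × 0.0884 ≈ 0.652 mcg/mL.

0.7 mcg/mL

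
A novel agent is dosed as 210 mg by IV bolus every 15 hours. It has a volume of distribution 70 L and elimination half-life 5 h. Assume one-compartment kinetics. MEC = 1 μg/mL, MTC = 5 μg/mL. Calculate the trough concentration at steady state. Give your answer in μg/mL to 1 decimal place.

0.4 μg/mL

τ = 15 h = 3 half-lives, so f = (1/2)^3 = 0.125.
At steady state, R = 1/(1 − 0.125) = 8/7.
Single-dose peak C₀ = D/Vd = 210/70 = 3 μg/mL.
Steady-state peak Cmax,ss = C₀·R = 3 × 8/7 ≈ 3.429 μg/mL.
Steady-state trough Cmin,ss = Cmax,ss·f ≈ 3.429 × 0.125 ≈ 0.429 μg/mL.
Trough 0.4 μg/mL vs MEC 1 μg/mL: subtherapeutic.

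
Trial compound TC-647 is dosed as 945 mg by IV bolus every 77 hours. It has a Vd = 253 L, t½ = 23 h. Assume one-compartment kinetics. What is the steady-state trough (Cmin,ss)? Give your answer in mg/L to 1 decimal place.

k = ln2/t½ = ln2/23 ≈ 0.030137 h⁻¹; fraction remaining f = e^(−kτ) = e^(−0.030137×77) ≈ 0.0982.
Each bolus raises the concentration by D/Vd = 945/253 ≈ 3.735 mg/L.
Steady-state trough Cmin,ss = C₀·f/(1−f) ≈ 3.735 × 0.0982/0.9018 ≈ 0.407 mg/L.

0.4 mg/L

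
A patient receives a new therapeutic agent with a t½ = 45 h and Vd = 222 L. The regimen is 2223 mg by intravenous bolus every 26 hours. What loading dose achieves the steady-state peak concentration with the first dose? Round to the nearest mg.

f = (1/2)^(26/45) ≈ 0.669995; accumulation ratio R = 1/(1−f) ≈ 3.03026.
Loading dose to hit Cmax,ss on first dose: D_load = D_maint·R ≈ 2223 × 3.03026 ≈ 6736.27 mg.

6736 mg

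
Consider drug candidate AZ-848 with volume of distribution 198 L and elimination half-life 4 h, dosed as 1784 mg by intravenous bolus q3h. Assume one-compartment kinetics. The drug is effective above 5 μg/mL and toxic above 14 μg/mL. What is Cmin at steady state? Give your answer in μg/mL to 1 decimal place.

13.2 μg/mL

τ/t½ = 3/4 ≈ 0.75, so fraction remaining f = (1/2)^(3/4) ≈ 0.5946.
At steady state, accumulation factor R = 1/(1 − e^(−kτ)) ≈ 2.4667.
Single-dose peak C₀ = D/Vd = 1784/198 ≈ 9.010 μg/mL.
Steady-state peak Cmax,ss = C₀·R ≈ 9.010 × 2.4667 ≈ 22.225 μg/mL.
Steady-state trough Cmin,ss = Cmax,ss·f ≈ 22.225 × 0.5946 ≈ 13.215 μg/mL.
Trough 13.2 μg/mL vs MEC 5 μg/mL: adequate.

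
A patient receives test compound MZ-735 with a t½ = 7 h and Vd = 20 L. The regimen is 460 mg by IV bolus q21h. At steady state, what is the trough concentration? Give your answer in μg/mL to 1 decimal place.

τ = 21 h = 3 half-lives, so f = (1/2)^3 = 0.125.
At steady state, R = 1/(1 − 0.125) = 8/7.
Single-dose peak C₀ = D/Vd = 460/20 = 23 μg/mL.
Steady-state peak Cmax,ss = C₀·R = 23 × 8/7 ≈ 26.286 μg/mL.
Steady-state trough Cmin,ss = Cmax,ss·f ≈ 26.286 × 0.125 ≈ 3.286 μg/mL.

3.3 μg/mL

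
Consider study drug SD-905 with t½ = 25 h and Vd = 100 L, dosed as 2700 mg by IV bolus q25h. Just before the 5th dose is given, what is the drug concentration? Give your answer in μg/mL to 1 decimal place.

25.3 μg/mL

f = (1/2)^(τ/t½) = (1/2)^(25/25) ≈ 0.5000.
C₀ = D/Vd = 2700/100 ≈ 27.000 μg/mL.
Before the 5th dose, 4 doses have been given. Superposition: Cmin = C₀·(f + f² + … + f^4).
≈ 27.000 × (0.5000 + 0.2500 + 0.1250 + 0.0625) ≈ 27.000 × 0.9375 ≈ 25.312 μg/mL.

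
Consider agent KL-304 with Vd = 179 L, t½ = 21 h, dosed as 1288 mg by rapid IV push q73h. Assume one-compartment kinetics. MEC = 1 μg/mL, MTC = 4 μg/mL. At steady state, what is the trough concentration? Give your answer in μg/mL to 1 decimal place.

k = ln2/t½ = ln2/21 ≈ 0.033007 h⁻¹; fraction remaining f = e^(−kτ) = e^(−0.033007×73) ≈ 0.0899.
Accumulation ratio R = 1/(1 − f) ≈ 1/0.9101 ≈ 1.0988.
Single-dose peak C₀ = D/Vd = 1288/179 ≈ 7.196 μg/mL.
Cmax,ss = C₀/(1 − f) ≈ 7.196/0.9101 ≈ 7.907 μg/mL.
One interval later, Cmin,ss = Cmax,ss·e^(−kτ) ≈ 7.907 × 0.0899 ≈ 0.711 μg/mL.
Trough 0.7 μg/mL vs MEC 1 μg/mL: subtherapeutic.

0.7 μg/mL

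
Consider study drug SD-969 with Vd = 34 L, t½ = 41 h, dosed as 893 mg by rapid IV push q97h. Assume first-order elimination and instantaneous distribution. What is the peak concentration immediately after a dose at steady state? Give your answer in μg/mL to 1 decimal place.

k = ln2/t½ = ln2/41 ≈ 0.016906 h⁻¹; fraction remaining f = e^(−kτ) = e^(−0.016906×97) ≈ 0.1940.
At steady state, accumulation factor R = 1/(1 − e^(−kτ)) ≈ 1.2407.
Single-dose peak C₀ = D/Vd = 893/34 ≈ 26.265 μg/mL.
Cmax,ss = C₀/(1 − f) ≈ 26.265/0.8060 ≈ 32.587 μg/mL.

32.6 μg/mL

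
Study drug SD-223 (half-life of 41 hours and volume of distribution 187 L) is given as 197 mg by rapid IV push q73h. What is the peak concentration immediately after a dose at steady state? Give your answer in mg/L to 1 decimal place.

k = ln2/t½ = ln2/41 ≈ 0.016906 h⁻¹; fraction remaining f = e^(−kτ) = e^(−0.016906×73) ≈ 0.2911.
At steady state, accumulation factor R = 1/(1 − e^(−kτ)) ≈ 1.4106.
Each bolus raises the concentration by D/Vd = 197/187 ≈ 1.053 mg/L.
Steady-state peak Cmax,ss = C₀·R ≈ 1.053 × 1.4106 ≈ 1.485 mg/L.

1.5 mg/L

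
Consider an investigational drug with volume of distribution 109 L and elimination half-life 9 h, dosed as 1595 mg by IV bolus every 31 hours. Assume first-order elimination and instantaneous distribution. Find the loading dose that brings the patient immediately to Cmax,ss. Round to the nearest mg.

1756 mg

f = (1/2)^(31/9) ≈ 0.091858; accumulation ratio R = 1/(1−f) ≈ 1.10115.
Loading dose to hit Cmax,ss on first dose: D_load = D_maint·R ≈ 1595 × 1.10115 ≈ 1756.33 mg.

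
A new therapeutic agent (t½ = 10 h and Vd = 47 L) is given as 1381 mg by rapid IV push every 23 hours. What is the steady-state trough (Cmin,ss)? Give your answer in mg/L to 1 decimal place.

7.5 mg/L

Over one 23-h interval, 23/10 ≈ 2.3 half-lives elapse, leaving f ≈ 0.2031 of each dose.
Single-dose peak C₀ = D/Vd = 1381/47 ≈ 29.383 mg/L.
Steady-state trough Cmin,ss = C₀·f/(1−f) ≈ 29.383 × 0.2031/0.7969 ≈ 7.489 mg/L.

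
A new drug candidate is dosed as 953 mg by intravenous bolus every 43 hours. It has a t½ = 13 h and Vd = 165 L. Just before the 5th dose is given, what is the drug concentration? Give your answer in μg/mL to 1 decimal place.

0.6 μg/mL

f = (1/2)^(τ/t½) = (1/2)^(43/13) ≈ 0.1010.
C₀ = D/Vd = 953/165 ≈ 5.776 μg/mL.
Before the 5th dose, 4 doses have been given. Superposition: Cmin = C₀·(f + f² + … + f^4).
≈ 5.776 × (0.1010 + 0.0102 + 0.0010 + 0.0001) ≈ 5.776 × 0.1123 ≈ 0.649 μg/mL.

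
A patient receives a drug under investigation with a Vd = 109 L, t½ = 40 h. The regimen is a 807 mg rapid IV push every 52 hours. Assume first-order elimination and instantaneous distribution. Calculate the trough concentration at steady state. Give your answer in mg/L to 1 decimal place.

Over one 52-h interval, 52/40 ≈ 1.3 half-lives elapse, leaving f ≈ 0.4061 of each dose.
Accumulation ratio R = 1/(1 − f) ≈ 1/0.5939 ≈ 1.6838.
Single-dose peak C₀ = D/Vd = 807/109 ≈ 7.404 mg/L.
Cmax,ss = C₀/(1 − f) ≈ 7.404/0.5939 ≈ 12.467 mg/L.
One interval later, Cmin,ss = Cmax,ss·e^(−kτ) ≈ 12.467 × 0.4061 ≈ 5.063 mg/L.

5.1 mg/L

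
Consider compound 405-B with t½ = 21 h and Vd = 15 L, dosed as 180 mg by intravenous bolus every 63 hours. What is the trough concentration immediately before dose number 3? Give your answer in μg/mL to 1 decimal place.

f = (1/2)^(τ/t½) = (1/2)^(63/21) ≈ 0.1250.
C₀ = D/Vd = 180/15 ≈ 12.000 μg/mL.
Before the 3rd dose, 2 doses have been given. Superposition: Cmin = C₀·(f + f²).
≈ 12.000 × (0.1250 + 0.0156) ≈ 12.000 × 0.1406 ≈ 1.687 μg/mL.

1.7 μg/mL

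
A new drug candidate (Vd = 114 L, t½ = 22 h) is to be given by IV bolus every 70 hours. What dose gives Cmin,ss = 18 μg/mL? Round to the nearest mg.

16569 mg

τ/t½ = 70/22 ≈ 3.1818, so f = (1/2)^(70/22) ≈ 0.110199.
Cmin,ss = (D/Vd)·f/(1−f), so D = Cmin,ss·Vd·(1−f)/f.
D = 18 × 114 × (1−f)/f ≈ 18 × 114 × 8.07449 ≈ 16568.85 mg.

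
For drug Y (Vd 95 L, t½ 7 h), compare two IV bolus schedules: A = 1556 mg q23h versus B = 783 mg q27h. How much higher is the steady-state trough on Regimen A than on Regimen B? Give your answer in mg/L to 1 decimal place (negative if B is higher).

1.3 mg/L

Regimen A: f = (1/2)^(23/7) ≈ 0.1025; Cmin,ss = (1556/95)·f/(1−f) ≈ 1.871 mg/L.
Regimen B: f = (1/2)^(27/7) ≈ 0.0690; Cmin,ss = (783/95)·f/(1−f) ≈ 0.611 mg/L.
Difference ≈ 1.871 − 0.611 ≈ 1.260 mg/L.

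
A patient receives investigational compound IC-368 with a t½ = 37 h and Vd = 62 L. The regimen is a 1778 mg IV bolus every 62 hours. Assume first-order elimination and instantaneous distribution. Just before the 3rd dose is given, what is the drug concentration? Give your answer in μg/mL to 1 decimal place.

11.8 μg/mL

f = (1/2)^(τ/t½) = (1/2)^(62/37) ≈ 0.3130.
C₀ = D/Vd = 1778/62 ≈ 28.677 μg/mL.
Before the 3rd dose, 2 doses have been given. Superposition: Cmin = C₀·(f + f²).
≈ 28.677 × (0.3130 + 0.0980) ≈ 28.677 × 0.4110 ≈ 11.786 μg/mL.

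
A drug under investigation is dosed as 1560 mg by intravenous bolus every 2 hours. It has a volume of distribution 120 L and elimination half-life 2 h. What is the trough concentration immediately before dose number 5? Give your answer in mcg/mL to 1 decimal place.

12.2 mcg/mL

f = (1/2)^(τ/t½) = (1/2)^(2/2) ≈ 0.5000.
C₀ = D/Vd = 1560/120 ≈ 13.000 mcg/mL.
Before the 5th dose, 4 doses have been given. Superposition: Cmin = C₀·(f + f² + … + f^4).
≈ 13.000 × (0.5000 + 0.2500 + 0.1250 + 0.0625) ≈ 13.000 × 0.9375 ≈ 12.188 mcg/mL.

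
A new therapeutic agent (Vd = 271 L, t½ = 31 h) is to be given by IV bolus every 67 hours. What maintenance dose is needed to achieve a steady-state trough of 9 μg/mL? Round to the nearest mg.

τ/t½ = 67/31 ≈ 2.1613, so f = (1/2)^(67/31) ≈ 0.223556.
Cmin,ss = (D/Vd)·f/(1−f), so D = Cmin,ss·Vd·(1−f)/f.
D = 9 × 271 × (1−f)/f ≈ 9 × 271 × 3.47315 ≈ 8471.01 mg.

8471 mg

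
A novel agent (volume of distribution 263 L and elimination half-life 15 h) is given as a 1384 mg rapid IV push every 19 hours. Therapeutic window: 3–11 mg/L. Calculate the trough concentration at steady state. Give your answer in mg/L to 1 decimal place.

Over one 19-h interval, 19/15 ≈ 1.2667 half-lives elapse, leaving f ≈ 0.4156 of each dose.
Each bolus raises the concentration by D/Vd = 1384/263 ≈ 5.262 mg/L.
Steady-state trough Cmin,ss = C₀·f/(1−f) ≈ 5.262 × 0.4156/0.5844 ≈ 3.742 mg/L.
Trough 3.7 mg/L vs MEC 3 mg/L: adequate.

3.7 mg/L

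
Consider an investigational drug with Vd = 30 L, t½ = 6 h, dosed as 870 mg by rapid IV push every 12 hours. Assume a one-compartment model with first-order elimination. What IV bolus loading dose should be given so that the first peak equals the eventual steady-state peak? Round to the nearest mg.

1160 mg

f = (1/2)^(12/6) ≈ 0.250000; accumulation ratio R = 1/(1−f) ≈ 1.33333.
Loading dose to hit Cmax,ss on first dose: D_load = D_maint·R ≈ 870 × 1.33333 ≈ 1160.00 mg.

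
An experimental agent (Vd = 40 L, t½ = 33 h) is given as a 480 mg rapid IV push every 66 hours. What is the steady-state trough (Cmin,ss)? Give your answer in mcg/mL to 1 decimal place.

The dosing interval is 2 half-lives, so f = 2^(−2) = 0.25.
At steady state, R = 1/(1 − 0.25) = 4/3.
Single-dose peak C₀ = D/Vd = 480/40 = 12 mcg/mL.
Steady-state peak Cmax,ss = C₀·R = 12 × 4/3 ≈ 16.000 mcg/mL.
Steady-state trough Cmin,ss = Cmax,ss·f ≈ 16.000 × 0.25 ≈ 4.000 mcg/mL.

4.0 mcg/mL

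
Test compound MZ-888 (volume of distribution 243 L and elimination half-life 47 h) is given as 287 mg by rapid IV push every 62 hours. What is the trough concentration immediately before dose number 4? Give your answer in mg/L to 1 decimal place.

f = (1/2)^(τ/t½) = (1/2)^(62/47) ≈ 0.4008.
C₀ = D/Vd = 287/243 ≈ 1.181 mg/L.
Before the 4th dose, 3 doses have been given. Superposition: Cmin = C₀·(f + f² + … + f^3).
≈ 1.181 × (0.4008 + 0.1606 + 0.0644) ≈ 1.181 × 0.6258 ≈ 0.739 mg/L.

0.7 mg/L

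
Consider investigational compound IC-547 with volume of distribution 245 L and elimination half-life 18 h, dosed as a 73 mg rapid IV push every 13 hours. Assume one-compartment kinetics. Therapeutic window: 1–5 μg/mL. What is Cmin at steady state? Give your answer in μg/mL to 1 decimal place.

0.5 μg/mL

Over one 13-h interval, 13/18 ≈ 0.72222 half-lives elapse, leaving f ≈ 0.6062 of each dose.
Single-dose peak C₀ = D/Vd = 73/245 ≈ 0.298 μg/mL.
Steady-state trough Cmin,ss = C₀·f/(1−f) ≈ 0.298 × 0.6062/0.3938 ≈ 0.459 μg/mL.
Trough 0.5 μg/mL vs MEC 1 μg/mL: subtherapeutic.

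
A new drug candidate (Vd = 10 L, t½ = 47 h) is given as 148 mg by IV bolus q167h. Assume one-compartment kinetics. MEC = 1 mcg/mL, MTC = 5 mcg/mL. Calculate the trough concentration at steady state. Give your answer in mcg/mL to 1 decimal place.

1.4 mcg/mL

τ/t½ = 167/47 ≈ 3.5532, so fraction remaining f = (1/2)^(167/47) ≈ 0.0852.
Single-dose peak C₀ = D/Vd = 148/10 ≈ 14.800 mcg/mL.
Steady-state trough Cmin,ss = C₀·f/(1−f) ≈ 14.800 × 0.0852/0.9148 ≈ 1.378 mcg/mL.
Trough 1.4 mcg/mL vs MEC 1 mcg/mL: adequate.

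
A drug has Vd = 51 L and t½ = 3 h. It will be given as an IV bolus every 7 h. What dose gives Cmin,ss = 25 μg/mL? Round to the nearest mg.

5151 mg

τ/t½ = 7/3 ≈ 2.3333, so f = (1/2)^(7/3) ≈ 0.198425.
Cmin,ss = (D/Vd)·f/(1−f), so D = Cmin,ss·Vd·(1−f)/f.
D = 25 × 51 × (1−f)/f ≈ 25 × 51 × 4.03969 ≈ 5150.60 mg.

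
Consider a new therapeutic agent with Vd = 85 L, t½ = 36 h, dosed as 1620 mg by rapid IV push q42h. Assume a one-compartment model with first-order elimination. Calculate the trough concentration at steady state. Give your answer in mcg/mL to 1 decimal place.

Over one 42-h interval, 42/36 ≈ 1.1667 half-lives elapse, leaving f ≈ 0.4454 of each dose.
At steady state, accumulation factor R = 1/(1 − e^(−kτ)) ≈ 1.8031.
Single-dose peak C₀ = D/Vd = 1620/85 ≈ 19.059 mcg/mL.
Cmax,ss = C₀/(1 − f) ≈ 19.059/0.5546 ≈ 34.365 mcg/mL.
Steady-state trough Cmin,ss = Cmax,ss·f ≈ 34.365 × 0.4454 ≈ 15.306 mcg/mL.

15.3 mcg/mL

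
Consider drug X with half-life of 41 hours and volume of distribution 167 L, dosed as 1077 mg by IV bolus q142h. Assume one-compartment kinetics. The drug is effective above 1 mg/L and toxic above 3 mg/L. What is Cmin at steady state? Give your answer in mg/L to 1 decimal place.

τ/t½ = 142/41 ≈ 3.4634, so fraction remaining f = (1/2)^(142/41) ≈ 0.0907.
Single-dose peak C₀ = D/Vd = 1077/167 ≈ 6.449 mg/L.
Steady-state trough Cmin,ss = C₀·f/(1−f) ≈ 6.449 × 0.0907/0.9093 ≈ 0.643 mg/L.
Trough 0.6 mg/L vs MEC 1 mg/L: subtherapeutic.

0.6 mg/L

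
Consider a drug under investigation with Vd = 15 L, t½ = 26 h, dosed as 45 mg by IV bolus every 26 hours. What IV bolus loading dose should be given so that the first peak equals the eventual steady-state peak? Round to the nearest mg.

f = (1/2)^(26/26) ≈ 0.500000; accumulation ratio R = 1/(1−f) ≈ 2.00000.
Loading dose to hit Cmax,ss on first dose: D_load = D_maint·R ≈ 45 × 2.00000 ≈ 90.00 mg.

90 mg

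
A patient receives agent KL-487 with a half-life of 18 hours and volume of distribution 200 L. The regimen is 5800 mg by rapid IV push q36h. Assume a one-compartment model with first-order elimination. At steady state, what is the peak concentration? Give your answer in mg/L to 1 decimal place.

38.7 mg/L

The dosing interval is 2 half-lives, so f = 2^(−2) = 0.25.
Accumulation ratio R = 1/(1 − f) = 1/0.75 = 4/3.
Single-dose peak C₀ = D/Vd = 5800/200 = 29 mg/L.
Steady-state peak Cmax,ss = C₀·R = 29 × 4/3 ≈ 38.667 mg/L.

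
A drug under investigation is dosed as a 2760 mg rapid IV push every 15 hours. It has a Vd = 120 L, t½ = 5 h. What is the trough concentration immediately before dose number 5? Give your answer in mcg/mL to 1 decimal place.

f = (1/2)^(τ/t½) = (1/2)^(15/5) ≈ 0.1250.
C₀ = D/Vd = 2760/120 ≈ 23.000 mcg/mL.
Before the 5th dose, 4 doses have been given. Superposition: Cmin = C₀·(f + f² + … + f^4).
≈ 23.000 × (0.1250 + 0.0156 + 0.0020 + 0.0002) ≈ 23.000 × 0.1428 ≈ 3.284 mcg/mL.

3.3 mcg/mL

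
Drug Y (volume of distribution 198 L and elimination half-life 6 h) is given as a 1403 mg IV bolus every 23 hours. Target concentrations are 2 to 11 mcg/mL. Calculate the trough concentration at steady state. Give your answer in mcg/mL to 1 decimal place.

0.5 mcg/mL

Over one 23-h interval, 23/6 ≈ 3.8333 half-lives elapse, leaving f ≈ 0.0702 of each dose.
At steady state, accumulation factor R = 1/(1 − e^(−kτ)) ≈ 1.0755.
Single-dose peak C₀ = D/Vd = 1403/198 ≈ 7.086 mcg/mL.
Steady-state peak Cmax,ss = C₀·R ≈ 7.086 × 1.0755 ≈ 7.621 mcg/mL.
One interval later, Cmin,ss = Cmax,ss·e^(−kτ) ≈ 7.621 × 0.0702 ≈ 0.535 mcg/mL.
Trough 0.5 mcg/mL vs MEC 2 mcg/mL: subtherapeutic.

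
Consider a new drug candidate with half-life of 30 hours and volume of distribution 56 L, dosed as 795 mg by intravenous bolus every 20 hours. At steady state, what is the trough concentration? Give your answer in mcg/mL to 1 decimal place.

24.2 mcg/mL

Over one 20-h interval, 20/30 ≈ 0.66667 half-lives elapse, leaving f ≈ 0.6300 of each dose.
At steady state, accumulation factor R = 1/(1 − e^(−kτ)) ≈ 2.7027.
Each bolus raises the concentration by D/Vd = 795/56 ≈ 14.196 mcg/mL.
Steady-state peak Cmax,ss = C₀·R ≈ 14.196 × 2.7027 ≈ 38.368 mcg/mL.
Steady-state trough Cmin,ss = Cmax,ss·f ≈ 38.368 × 0.6300 ≈ 24.172 mcg/mL.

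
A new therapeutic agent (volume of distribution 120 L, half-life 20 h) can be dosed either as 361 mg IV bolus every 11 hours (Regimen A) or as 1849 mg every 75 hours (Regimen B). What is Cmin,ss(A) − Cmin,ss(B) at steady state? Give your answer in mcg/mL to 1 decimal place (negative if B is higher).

5.2 mcg/mL

Regimen A: f = (1/2)^(11/20) ≈ 0.6830; Cmin,ss = (361/120)·f/(1−f) ≈ 6.482 mcg/mL.
Regimen B: f = (1/2)^(75/20) ≈ 0.0743; Cmin,ss = (1849/120)·f/(1−f) ≈ 1.237 mcg/mL.
Difference ≈ 6.482 − 1.237 ≈ 5.245 mcg/mL.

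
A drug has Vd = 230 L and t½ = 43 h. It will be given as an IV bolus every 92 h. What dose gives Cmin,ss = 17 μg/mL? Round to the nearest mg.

13318 mg

τ/t½ = 92/43 ≈ 2.1395, so f = (1/2)^(92/43) ≈ 0.226953.
Cmin,ss = (D/Vd)·f/(1−f), so D = Cmin,ss·Vd·(1−f)/f.
D = 17 × 230 × (1−f)/f ≈ 17 × 230 × 3.40620 ≈ 13318.24 mg.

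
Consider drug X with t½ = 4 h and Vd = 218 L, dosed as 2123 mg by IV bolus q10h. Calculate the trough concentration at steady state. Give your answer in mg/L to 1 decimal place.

Over one 10-h interval, 10/4 ≈ 2.5 half-lives elapse, leaving f ≈ 0.1768 of each dose.
Accumulation ratio R = 1/(1 − f) ≈ 1/0.8232 ≈ 1.2148.
Single-dose peak C₀ = D/Vd = 2123/218 ≈ 9.739 mg/L.
Steady-state peak Cmax,ss = C₀·R ≈ 9.739 × 1.2148 ≈ 11.831 mg/L.
Steady-state trough Cmin,ss = Cmax,ss·f ≈ 11.831 × 0.1768 ≈ 2.092 mg/L.

2.1 mg/L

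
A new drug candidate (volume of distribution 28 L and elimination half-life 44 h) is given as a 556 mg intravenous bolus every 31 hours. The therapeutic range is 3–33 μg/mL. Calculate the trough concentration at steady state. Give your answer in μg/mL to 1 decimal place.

31.5 μg/mL

k = ln2/t½ = ln2/44 ≈ 0.015753 h⁻¹; fraction remaining f = e^(−kτ) = e^(−0.015753×31) ≈ 0.6136.
Single-dose peak C₀ = D/Vd = 556/28 ≈ 19.857 μg/mL.
Steady-state trough Cmin,ss = C₀·f/(1−f) ≈ 19.857 × 0.6136/0.3864 ≈ 31.533 μg/mL.
Trough 31.5 μg/mL vs MEC 3 μg/mL: adequate.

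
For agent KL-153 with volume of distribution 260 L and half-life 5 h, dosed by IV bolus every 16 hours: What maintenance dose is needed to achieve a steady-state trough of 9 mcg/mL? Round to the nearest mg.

19164 mg

τ/t½ = 16/5 ≈ 3.2, so f = (1/2)^(16/5) ≈ 0.108819.
Cmin,ss = (D/Vd)·f/(1−f), so D = Cmin,ss·Vd·(1−f)/f.
D = 9 × 260 × (1−f)/f ≈ 9 × 260 × 8.18957 ≈ 19163.59 mg.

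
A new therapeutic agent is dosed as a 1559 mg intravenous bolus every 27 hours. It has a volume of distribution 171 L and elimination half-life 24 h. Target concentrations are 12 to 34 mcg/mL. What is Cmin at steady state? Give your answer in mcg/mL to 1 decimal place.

7.7 mcg/mL

Over one 27-h interval, 27/24 ≈ 1.125 half-lives elapse, leaving f ≈ 0.4585 of each dose.
Single-dose peak C₀ = D/Vd = 1559/171 ≈ 9.117 mcg/mL.
Steady-state trough Cmin,ss = C₀·f/(1−f) ≈ 9.117 × 0.4585/0.5415 ≈ 7.720 mcg/mL.
Trough 7.7 mcg/mL vs MEC 12 mcg/mL: subtherapeutic.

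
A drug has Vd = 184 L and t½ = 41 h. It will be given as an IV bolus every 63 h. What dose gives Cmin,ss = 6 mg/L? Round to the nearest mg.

2099 mg

τ/t½ = 63/41 ≈ 1.5366, so f = (1/2)^(63/41) ≈ 0.344700.
Cmin,ss = (D/Vd)·f/(1−f), so D = Cmin,ss·Vd·(1−f)/f.
D = 6 × 184 × (1−f)/f ≈ 6 × 184 × 1.90107 ≈ 2098.78 mg.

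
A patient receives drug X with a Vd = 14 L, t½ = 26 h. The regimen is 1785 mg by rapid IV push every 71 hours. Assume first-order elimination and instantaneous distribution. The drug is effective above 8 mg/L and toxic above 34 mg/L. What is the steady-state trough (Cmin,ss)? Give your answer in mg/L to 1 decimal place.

τ/t½ = 71/26 ≈ 2.7308, so fraction remaining f = (1/2)^(71/26) ≈ 0.1506.
Single-dose peak C₀ = D/Vd = 1785/14 ≈ 127.500 mg/L.
Steady-state trough Cmin,ss = C₀·f/(1−f) ≈ 127.500 × 0.1506/0.8494 ≈ 22.606 mg/L.
Trough 22.6 mg/L vs MEC 8 mg/L: adequate.

22.6 mg/L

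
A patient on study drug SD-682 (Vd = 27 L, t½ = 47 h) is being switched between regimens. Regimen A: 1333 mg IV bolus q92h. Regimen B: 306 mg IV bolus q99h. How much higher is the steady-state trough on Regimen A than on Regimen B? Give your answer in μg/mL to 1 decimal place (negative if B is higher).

Regimen A: f = (1/2)^(92/47) ≈ 0.2575; Cmin,ss = (1333/27)·f/(1−f) ≈ 17.122 μg/mL.
Regimen B: f = (1/2)^(99/47) ≈ 0.2322; Cmin,ss = (306/27)·f/(1−f) ≈ 3.427 μg/mL.
Difference ≈ 17.122 − 3.427 ≈ 13.695 μg/mL.

13.7 μg/mL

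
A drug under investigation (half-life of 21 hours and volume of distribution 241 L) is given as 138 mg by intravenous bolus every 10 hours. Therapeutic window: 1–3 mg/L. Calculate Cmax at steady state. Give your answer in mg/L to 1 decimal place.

τ/t½ = 10/21 ≈ 0.47619, so fraction remaining f = (1/2)^(10/21) ≈ 0.7189.
Accumulation ratio R = 1/(1 − f) ≈ 1/0.2811 ≈ 3.5575.
Single-dose peak C₀ = D/Vd = 138/241 ≈ 0.573 mg/L.
Steady-state peak Cmax,ss = C₀·R ≈ 0.573 × 3.5575 ≈ 2.038 mg/L.
Peak 2.0 mg/L vs MTC 3 mg/L: below toxic threshold.

2.0 mg/L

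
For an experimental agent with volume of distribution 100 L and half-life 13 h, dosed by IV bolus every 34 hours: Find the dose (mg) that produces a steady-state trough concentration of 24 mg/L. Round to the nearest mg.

τ/t½ = 34/13 ≈ 2.6154, so f = (1/2)^(34/13) ≈ 0.163189.
Cmin,ss = (D/Vd)·f/(1−f), so D = Cmin,ss·Vd·(1−f)/f.
D = 24 × 100 × (1−f)/f ≈ 24 × 100 × 5.12786 ≈ 12306.86 mg.

12307 mg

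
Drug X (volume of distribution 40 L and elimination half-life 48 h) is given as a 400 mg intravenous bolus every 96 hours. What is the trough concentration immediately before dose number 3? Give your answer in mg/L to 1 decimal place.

f = (1/2)^(τ/t½) = (1/2)^(96/48) ≈ 0.2500.
C₀ = D/Vd = 400/40 ≈ 10.000 mg/L.
Before the 3rd dose, 2 doses have been given. Superposition: Cmin = C₀·(f + f²).
≈ 10.000 × (0.2500 + 0.0625) ≈ 10.000 × 0.3125 ≈ 3.125 mg/L.

3.1 mg/L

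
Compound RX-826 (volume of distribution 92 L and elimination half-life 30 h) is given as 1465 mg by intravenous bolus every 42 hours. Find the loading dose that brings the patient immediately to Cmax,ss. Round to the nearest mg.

2359 mg

f = (1/2)^(42/30) ≈ 0.378929; accumulation ratio R = 1/(1−f) ≈ 1.61012.
Loading dose to hit Cmax,ss on first dose: D_load = D_maint·R ≈ 1465 × 1.61012 ≈ 2358.83 mg.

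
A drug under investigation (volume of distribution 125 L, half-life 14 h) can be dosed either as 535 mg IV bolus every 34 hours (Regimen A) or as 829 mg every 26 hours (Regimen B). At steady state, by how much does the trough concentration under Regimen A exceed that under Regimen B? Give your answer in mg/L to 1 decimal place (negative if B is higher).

-1.6 mg/L

Regimen A: f = (1/2)^(34/14) ≈ 0.1857; Cmin,ss = (535/125)·f/(1−f) ≈ 0.976 mg/L.
Regimen B: f = (1/2)^(26/14) ≈ 0.2760; Cmin,ss = (829/125)·f/(1−f) ≈ 2.528 mg/L.
Difference ≈ 0.976 − 2.528 ≈ -1.552 mg/L.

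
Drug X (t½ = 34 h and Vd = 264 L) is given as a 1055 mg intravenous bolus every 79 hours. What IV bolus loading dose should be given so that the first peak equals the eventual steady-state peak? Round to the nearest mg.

1318 mg

f = (1/2)^(79/34) ≈ 0.199778; accumulation ratio R = 1/(1−f) ≈ 1.24965.
Loading dose to hit Cmax,ss on first dose: D_load = D_maint·R ≈ 1055 × 1.24965 ≈ 1318.38 mg.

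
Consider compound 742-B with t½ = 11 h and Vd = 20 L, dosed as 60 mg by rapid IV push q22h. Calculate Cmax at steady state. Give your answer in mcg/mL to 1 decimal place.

4.0 mcg/mL

τ = 22 h = 2 half-lives, so f = (1/2)^2 = 0.25.
Accumulation ratio R = 1/(1 − f) = 1/0.75 = 4/3.
Single-dose peak C₀ = D/Vd = 60/20 = 3 mcg/mL.
Steady-state peak Cmax,ss = C₀·R = 3 × 4/3 ≈ 4.000 mcg/mL.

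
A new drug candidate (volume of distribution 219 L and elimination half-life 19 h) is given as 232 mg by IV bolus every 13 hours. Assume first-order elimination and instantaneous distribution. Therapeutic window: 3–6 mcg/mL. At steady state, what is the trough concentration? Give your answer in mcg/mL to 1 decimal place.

1.7 mcg/mL

Over one 13-h interval, 13/19 ≈ 0.68421 half-lives elapse, leaving f ≈ 0.6223 of each dose.
Each bolus raises the concentration by D/Vd = 232/219 ≈ 1.059 mcg/mL.
Steady-state trough Cmin,ss = C₀·f/(1−f) ≈ 1.059 × 0.6223/0.3777 ≈ 1.745 mcg/mL.
Trough 1.7 mcg/mL vs MEC 3 mcg/mL: subtherapeutic.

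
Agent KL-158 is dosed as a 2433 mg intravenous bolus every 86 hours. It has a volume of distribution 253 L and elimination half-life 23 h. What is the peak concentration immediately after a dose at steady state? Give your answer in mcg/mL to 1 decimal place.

10.4 mcg/mL

Over one 86-h interval, 86/23 ≈ 3.7391 half-lives elapse, leaving f ≈ 0.0749 of each dose.
At steady state, accumulation factor R = 1/(1 − e^(−kτ)) ≈ 1.0810.
Single-dose peak C₀ = D/Vd = 2433/253 ≈ 9.617 mcg/mL.
Steady-state peak Cmax,ss = C₀·R ≈ 9.617 × 1.0810 ≈ 10.396 mcg/mL.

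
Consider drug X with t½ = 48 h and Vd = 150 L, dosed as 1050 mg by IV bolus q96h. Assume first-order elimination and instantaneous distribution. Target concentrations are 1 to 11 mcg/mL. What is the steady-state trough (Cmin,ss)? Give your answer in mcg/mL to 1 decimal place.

2.3 mcg/mL

The dosing interval is 2 half-lives, so f = 2^(−2) = 0.25.
At steady state, R = 1/(1 − 0.25) = 4/3.
Single-dose peak C₀ = D/Vd = 1050/150 = 7 mcg/mL.
Steady-state peak Cmax,ss = C₀·R = 7 × 4/3 ≈ 9.333 mcg/mL.
Steady-state trough Cmin,ss = Cmax,ss·f ≈ 9.333 × 0.25 ≈ 2.333 mcg/mL.
Trough 2.3 mcg/mL vs MEC 1 mcg/mL: adequate.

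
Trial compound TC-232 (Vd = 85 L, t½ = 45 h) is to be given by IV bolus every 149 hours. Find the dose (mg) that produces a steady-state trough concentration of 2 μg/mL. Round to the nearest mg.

1517 mg

τ/t½ = 149/45 ≈ 3.3111, so f = (1/2)^(149/45) ≈ 0.100753.
Cmin,ss = (D/Vd)·f/(1−f), so D = Cmin,ss·Vd·(1−f)/f.
D = 2 × 85 × (1−f)/f ≈ 2 × 85 × 8.92526 ≈ 1517.29 mg.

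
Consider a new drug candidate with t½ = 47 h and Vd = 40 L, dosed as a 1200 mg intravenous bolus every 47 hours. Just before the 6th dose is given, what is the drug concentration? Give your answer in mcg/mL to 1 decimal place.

f = (1/2)^(τ/t½) = (1/2)^(47/47) ≈ 0.5000.
C₀ = D/Vd = 1200/40 ≈ 30.000 mcg/mL.
Before the 6th dose, 5 doses have been given. Superposition: Cmin = C₀·(f + f² + … + f^5).
≈ 30.000 × (0.5000 + 0.2500 + 0.1250 + 0.0625 + 0.0313) ≈ 30.000 × 0.9688 ≈ 29.064 mcg/mL.

29.1 mcg/mL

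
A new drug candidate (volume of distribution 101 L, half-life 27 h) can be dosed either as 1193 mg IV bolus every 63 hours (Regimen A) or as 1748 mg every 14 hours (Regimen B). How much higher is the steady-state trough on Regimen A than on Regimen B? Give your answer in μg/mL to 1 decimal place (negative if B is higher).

Regimen A: f = (1/2)^(63/27) ≈ 0.1984; Cmin,ss = (1193/101)·f/(1−f) ≈ 2.923 μg/mL.
Regimen B: f = (1/2)^(14/27) ≈ 0.6981; Cmin,ss = (1748/101)·f/(1−f) ≈ 40.020 μg/mL.
Difference ≈ 2.923 − 40.020 ≈ -37.097 μg/mL.

-37.1 μg/mL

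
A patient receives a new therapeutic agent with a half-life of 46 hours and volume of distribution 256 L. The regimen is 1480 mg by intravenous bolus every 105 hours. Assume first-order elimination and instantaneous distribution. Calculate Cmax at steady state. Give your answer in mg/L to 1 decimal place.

7.3 mg/L

k = ln2/t½ = ln2/46 ≈ 0.015068 h⁻¹; fraction remaining f = e^(−kτ) = e^(−0.015068×105) ≈ 0.2055.
Accumulation ratio R = 1/(1 − f) ≈ 1/0.7945 ≈ 1.2587.
Each bolus raises the concentration by D/Vd = 1480/256 ≈ 5.781 mg/L.
Steady-state peak Cmax,ss = C₀·R ≈ 5.781 × 1.2587 ≈ 7.277 mg/L.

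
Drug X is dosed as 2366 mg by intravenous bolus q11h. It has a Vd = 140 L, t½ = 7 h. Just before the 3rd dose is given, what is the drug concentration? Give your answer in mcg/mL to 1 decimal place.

7.6 mcg/mL

f = (1/2)^(τ/t½) = (1/2)^(11/7) ≈ 0.3365.
C₀ = D/Vd = 2366/140 ≈ 16.900 mcg/mL.
Before the 3rd dose, 2 doses have been given. Superposition: Cmin = C₀·(f + f²).
≈ 16.900 × (0.3365 + 0.1132) ≈ 16.900 × 0.4497 ≈ 7.600 mcg/mL.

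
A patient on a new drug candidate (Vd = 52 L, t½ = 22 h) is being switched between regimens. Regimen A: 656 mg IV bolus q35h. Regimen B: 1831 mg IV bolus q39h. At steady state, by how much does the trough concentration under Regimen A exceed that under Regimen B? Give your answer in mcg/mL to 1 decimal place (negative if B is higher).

-8.3 mcg/mL

Regimen A: f = (1/2)^(35/22) ≈ 0.3320; Cmin,ss = (656/52)·f/(1−f) ≈ 6.270 mcg/mL.
Regimen B: f = (1/2)^(39/22) ≈ 0.2927; Cmin,ss = (1831/52)·f/(1−f) ≈ 14.571 mcg/mL.
Difference ≈ 6.270 − 14.571 ≈ -8.301 mcg/mL.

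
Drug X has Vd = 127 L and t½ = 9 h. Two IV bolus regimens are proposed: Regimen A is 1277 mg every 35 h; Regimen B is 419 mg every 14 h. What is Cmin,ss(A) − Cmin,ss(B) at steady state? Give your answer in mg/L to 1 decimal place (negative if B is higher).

-1.0 mg/L

Regimen A: f = (1/2)^(35/9) ≈ 0.0675; Cmin,ss = (1277/127)·f/(1−f) ≈ 0.728 mg/L.
Regimen B: f = (1/2)^(14/9) ≈ 0.3402; Cmin,ss = (419/127)·f/(1−f) ≈ 1.701 mg/L.
Difference ≈ 0.728 − 1.701 ≈ -0.973 mg/L.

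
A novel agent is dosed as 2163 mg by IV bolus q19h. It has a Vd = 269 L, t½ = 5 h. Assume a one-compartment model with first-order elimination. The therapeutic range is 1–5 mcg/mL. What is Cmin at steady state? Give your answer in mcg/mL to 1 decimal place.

Over one 19-h interval, 19/5 ≈ 3.8 half-lives elapse, leaving f ≈ 0.0718 of each dose.
Single-dose peak C₀ = D/Vd = 2163/269 ≈ 8.041 mcg/mL.
Steady-state trough Cmin,ss = C₀·f/(1−f) ≈ 8.041 × 0.0718/0.9282 ≈ 0.622 mcg/mL.
Trough 0.6 mcg/mL vs MEC 1 mcg/mL: subtherapeutic.

0.6 mcg/mL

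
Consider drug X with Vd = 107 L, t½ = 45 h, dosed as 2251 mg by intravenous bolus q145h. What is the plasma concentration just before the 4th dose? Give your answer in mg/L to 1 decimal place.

f = (1/2)^(τ/t½) = (1/2)^(145/45) ≈ 0.1072.
C₀ = D/Vd = 2251/107 ≈ 21.037 mg/L.
Before the 4th dose, 3 doses have been given. Superposition: Cmin = C₀·(f + f² + … + f^3).
≈ 21.037 × (0.1072 + 0.0115 + 0.0012) ≈ 21.037 × 0.1199 ≈ 2.522 mg/L.

2.5 mg/L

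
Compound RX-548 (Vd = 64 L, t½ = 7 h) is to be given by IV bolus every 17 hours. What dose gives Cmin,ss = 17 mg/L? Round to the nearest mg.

4769 mg

τ/t½ = 17/7 ≈ 2.4286, so f = (1/2)^(17/7) ≈ 0.185749.
Cmin,ss = (D/Vd)·f/(1−f), so D = Cmin,ss·Vd·(1−f)/f.
D = 17 × 64 × (1−f)/f ≈ 17 × 64 × 4.38361 ≈ 4769.37 mg.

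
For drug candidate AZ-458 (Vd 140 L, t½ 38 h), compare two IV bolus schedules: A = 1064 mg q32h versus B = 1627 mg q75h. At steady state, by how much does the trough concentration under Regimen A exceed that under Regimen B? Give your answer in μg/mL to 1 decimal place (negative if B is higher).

5.6 μg/mL

Regimen A: f = (1/2)^(32/38) ≈ 0.5578; Cmin,ss = (1064/140)·f/(1−f) ≈ 9.587 μg/mL.
Regimen B: f = (1/2)^(75/38) ≈ 0.2546; Cmin,ss = (1627/140)·f/(1−f) ≈ 3.969 μg/mL.
Difference ≈ 9.587 − 3.969 ≈ 5.618 μg/mL.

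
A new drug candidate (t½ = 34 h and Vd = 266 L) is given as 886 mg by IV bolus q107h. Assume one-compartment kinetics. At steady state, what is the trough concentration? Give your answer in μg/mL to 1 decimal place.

Over one 107-h interval, 107/34 ≈ 3.1471 half-lives elapse, leaving f ≈ 0.1129 of each dose.
Accumulation ratio R = 1/(1 − f) ≈ 1/0.8871 ≈ 1.1273.
Each bolus raises the concentration by D/Vd = 886/266 ≈ 3.331 μg/mL.
Cmax,ss = C₀/(1 − f) ≈ 3.331/0.8871 ≈ 3.755 μg/mL.
One interval later, Cmin,ss = Cmax,ss·e^(−kτ) ≈ 3.755 × 0.1129 ≈ 0.424 μg/mL.

0.4 μg/mL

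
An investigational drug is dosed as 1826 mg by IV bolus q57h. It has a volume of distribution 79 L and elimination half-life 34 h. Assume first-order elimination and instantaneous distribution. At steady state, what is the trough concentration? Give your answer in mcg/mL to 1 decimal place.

Over one 57-h interval, 57/34 ≈ 1.6765 half-lives elapse, leaving f ≈ 0.3128 of each dose.
At steady state, accumulation factor R = 1/(1 − e^(−kτ)) ≈ 1.4552.
Each bolus raises the concentration by D/Vd = 1826/79 ≈ 23.114 mcg/mL.
Steady-state peak Cmax,ss = C₀·R ≈ 23.114 × 1.4552 ≈ 33.635 mcg/mL.
Steady-state trough Cmin,ss = Cmax,ss·f ≈ 33.635 × 0.3128 ≈ 10.521 mcg/mL.

10.5 mcg/mL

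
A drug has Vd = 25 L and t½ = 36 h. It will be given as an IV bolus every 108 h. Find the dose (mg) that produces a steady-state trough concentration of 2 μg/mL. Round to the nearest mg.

350 mg

τ/t½ = 108/36 ≈ 3, so f = (1/2)^(108/36) ≈ 0.125000.
Cmin,ss = (D/Vd)·f/(1−f), so D = Cmin,ss·Vd·(1−f)/f.
D = 2 × 25 × (1−f)/f ≈ 2 × 25 × 7.00000 ≈ 350.00 mg.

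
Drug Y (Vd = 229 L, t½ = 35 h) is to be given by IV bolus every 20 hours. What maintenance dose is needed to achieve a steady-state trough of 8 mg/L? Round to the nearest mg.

890 mg

τ/t½ = 20/35 ≈ 0.57143, so f = (1/2)^(20/35) ≈ 0.672950.
Cmin,ss = (D/Vd)·f/(1−f), so D = Cmin,ss·Vd·(1−f)/f.
D = 8 × 229 × (1−f)/f ≈ 8 × 229 × 0.48599 ≈ 890.33 mg.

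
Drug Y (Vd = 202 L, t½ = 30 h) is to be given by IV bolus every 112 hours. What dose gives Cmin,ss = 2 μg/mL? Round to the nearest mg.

4969 mg

τ/t½ = 112/30 ≈ 3.7333, so f = (1/2)^(112/30) ≈ 0.075189.
Cmin,ss = (D/Vd)·f/(1−f), so D = Cmin,ss·Vd·(1−f)/f.
D = 2 × 202 × (1−f)/f ≈ 2 × 202 × 12.29982 ≈ 4969.13 mg.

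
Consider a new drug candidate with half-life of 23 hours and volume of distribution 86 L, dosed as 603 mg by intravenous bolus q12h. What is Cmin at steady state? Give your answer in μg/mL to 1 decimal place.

k = ln2/t½ = ln2/23 ≈ 0.030137 h⁻¹; fraction remaining f = e^(−kτ) = e^(−0.030137×12) ≈ 0.6965.
Each bolus raises the concentration by D/Vd = 603/86 ≈ 7.012 μg/mL.
Steady-state trough Cmin,ss = C₀·f/(1−f) ≈ 7.012 × 0.6965/0.3035 ≈ 16.092 μg/mL.

16.1 μg/mL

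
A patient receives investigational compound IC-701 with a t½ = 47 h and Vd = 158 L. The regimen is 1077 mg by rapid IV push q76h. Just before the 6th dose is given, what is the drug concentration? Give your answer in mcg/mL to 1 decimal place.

f = (1/2)^(τ/t½) = (1/2)^(76/47) ≈ 0.3260.
C₀ = D/Vd = 1077/158 ≈ 6.816 mcg/mL.
Before the 6th dose, 5 doses have been given. Superposition: Cmin = C₀·(f + f² + … + f^5).
≈ 6.816 × (0.3260 + 0.1063 + 0.0346 + 0.0113 + 0.0037) ≈ 6.816 × 0.4819 ≈ 3.285 mcg/mL.

3.3 mcg/mL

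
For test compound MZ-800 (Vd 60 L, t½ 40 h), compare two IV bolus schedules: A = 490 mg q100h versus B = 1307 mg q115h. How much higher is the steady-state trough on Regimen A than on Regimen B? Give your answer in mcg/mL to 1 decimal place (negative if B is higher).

-1.7 mcg/mL

Regimen A: f = (1/2)^(100/40) ≈ 0.1768; Cmin,ss = (490/60)·f/(1−f) ≈ 1.754 mcg/mL.
Regimen B: f = (1/2)^(115/40) ≈ 0.1363; Cmin,ss = (1307/60)·f/(1−f) ≈ 3.438 mcg/mL.
Difference ≈ 1.754 − 3.438 ≈ -1.684 mcg/mL.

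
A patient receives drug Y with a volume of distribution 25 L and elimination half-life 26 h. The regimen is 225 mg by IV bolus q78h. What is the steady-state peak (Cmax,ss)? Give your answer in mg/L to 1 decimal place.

τ = 78 h = 3 half-lives, so f = (1/2)^3 = 0.125.
Accumulation ratio R = 1/(1 − f) = 1/0.875 = 8/7.
Single-dose peak C₀ = D/Vd = 225/25 = 9 mg/L.
Steady-state peak Cmax,ss = C₀·R = 9 × 8/7 ≈ 10.286 mg/L.

10.3 mg/L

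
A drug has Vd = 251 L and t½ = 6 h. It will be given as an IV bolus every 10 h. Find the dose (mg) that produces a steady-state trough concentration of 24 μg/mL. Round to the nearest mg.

13101 mg

τ/t½ = 10/6 ≈ 1.6667, so f = (1/2)^(10/6) ≈ 0.314980.
Cmin,ss = (D/Vd)·f/(1−f), so D = Cmin,ss·Vd·(1−f)/f.
D = 24 × 251 × (1−f)/f ≈ 24 × 251 × 2.17480 ≈ 13101.00 mg.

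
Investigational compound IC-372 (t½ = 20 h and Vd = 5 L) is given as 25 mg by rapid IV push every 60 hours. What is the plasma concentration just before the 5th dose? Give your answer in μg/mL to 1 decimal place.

f = (1/2)^(τ/t½) = (1/2)^(60/20) ≈ 0.1250.
C₀ = D/Vd = 25/5 ≈ 5.000 μg/mL.
Before the 5th dose, 4 doses have been given. Superposition: Cmin = C₀·(f + f² + … + f^4).
≈ 5.000 × (0.1250 + 0.0156 + 0.0020 + 0.0002) ≈ 5.000 × 0.1428 ≈ 0.714 μg/mL.

0.7 μg/mL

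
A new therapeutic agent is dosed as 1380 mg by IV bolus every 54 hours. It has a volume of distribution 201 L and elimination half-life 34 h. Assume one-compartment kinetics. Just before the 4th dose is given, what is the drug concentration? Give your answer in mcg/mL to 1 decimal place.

3.3 mcg/mL

f = (1/2)^(τ/t½) = (1/2)^(54/34) ≈ 0.3326.
C₀ = D/Vd = 1380/201 ≈ 6.866 mcg/mL.
Before the 4th dose, 3 doses have been given. Superposition: Cmin = C₀·(f + f² + … + f^3).
≈ 6.866 × (0.3326 + 0.1106 + 0.0368) ≈ 6.866 × 0.4800 ≈ 3.296 mcg/mL.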